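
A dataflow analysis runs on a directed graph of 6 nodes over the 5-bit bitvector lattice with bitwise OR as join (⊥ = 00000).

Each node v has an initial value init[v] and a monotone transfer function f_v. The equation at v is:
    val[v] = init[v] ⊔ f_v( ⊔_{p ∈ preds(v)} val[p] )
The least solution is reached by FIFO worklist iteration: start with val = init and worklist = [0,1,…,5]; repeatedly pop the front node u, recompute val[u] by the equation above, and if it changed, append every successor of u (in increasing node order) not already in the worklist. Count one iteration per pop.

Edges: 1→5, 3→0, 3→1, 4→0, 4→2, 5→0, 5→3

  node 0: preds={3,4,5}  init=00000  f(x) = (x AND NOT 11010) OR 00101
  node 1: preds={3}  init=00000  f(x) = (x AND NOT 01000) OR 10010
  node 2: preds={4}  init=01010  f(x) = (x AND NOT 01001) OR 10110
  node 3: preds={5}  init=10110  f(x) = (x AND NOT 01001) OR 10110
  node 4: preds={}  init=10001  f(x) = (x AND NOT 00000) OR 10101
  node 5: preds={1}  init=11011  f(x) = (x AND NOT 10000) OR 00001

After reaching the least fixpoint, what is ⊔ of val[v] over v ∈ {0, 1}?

Iteration log — 9 steps:
  step 1. node 0  ⊔preds=11111  new=00101  old=00000  +wl: 
  step 2. node 1  ⊔preds=10110  new=10110  old=00000  +wl: 
  step 3. node 2  ⊔preds=10001  new=11110  old=01010  +wl: 
  step 4. node 3  ⊔preds=11011  new=10110  stable
  step 5. node 4  ⊔preds=00000  new=10101  old=10001  +wl: 0,2
  step 6. node 5  ⊔preds=10110  new=11111  old=11011  +wl: 3
  step 7. node 0  ⊔preds=11111  new=00101  stable
  step 8. node 2  ⊔preds=10101  new=11110  stable
  step 9. node 3  ⊔preds=11111  new=10110  stable

Least fixpoint reached:
  node 0: 00101
  node 1: 10110
  node 2: 11110
  node 3: 10110
  node 4: 10101
  node 5: 11111

10111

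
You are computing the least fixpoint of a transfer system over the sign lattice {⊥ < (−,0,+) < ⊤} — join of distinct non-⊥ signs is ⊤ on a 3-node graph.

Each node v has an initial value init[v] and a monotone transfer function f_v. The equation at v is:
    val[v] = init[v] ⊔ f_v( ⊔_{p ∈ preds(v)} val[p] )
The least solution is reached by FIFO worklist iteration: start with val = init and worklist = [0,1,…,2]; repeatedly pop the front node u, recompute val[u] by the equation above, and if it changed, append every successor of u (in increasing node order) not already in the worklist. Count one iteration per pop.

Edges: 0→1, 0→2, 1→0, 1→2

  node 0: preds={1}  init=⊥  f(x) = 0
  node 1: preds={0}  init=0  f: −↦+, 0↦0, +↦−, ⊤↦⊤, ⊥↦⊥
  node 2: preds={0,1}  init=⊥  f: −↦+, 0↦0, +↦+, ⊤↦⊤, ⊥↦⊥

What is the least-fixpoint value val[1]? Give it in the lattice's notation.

Worklist (3 pops):
  #1 pop 0: in=0 → 0 (was ⊥); enqueue []
  #2 pop 1: in=0 → 0 (no change)
  #3 pop 2: in=0 → 0 (was ⊥); enqueue []

Fixpoint:
  val[0] = 0
  val[1] = 0
  val[2] = 0

0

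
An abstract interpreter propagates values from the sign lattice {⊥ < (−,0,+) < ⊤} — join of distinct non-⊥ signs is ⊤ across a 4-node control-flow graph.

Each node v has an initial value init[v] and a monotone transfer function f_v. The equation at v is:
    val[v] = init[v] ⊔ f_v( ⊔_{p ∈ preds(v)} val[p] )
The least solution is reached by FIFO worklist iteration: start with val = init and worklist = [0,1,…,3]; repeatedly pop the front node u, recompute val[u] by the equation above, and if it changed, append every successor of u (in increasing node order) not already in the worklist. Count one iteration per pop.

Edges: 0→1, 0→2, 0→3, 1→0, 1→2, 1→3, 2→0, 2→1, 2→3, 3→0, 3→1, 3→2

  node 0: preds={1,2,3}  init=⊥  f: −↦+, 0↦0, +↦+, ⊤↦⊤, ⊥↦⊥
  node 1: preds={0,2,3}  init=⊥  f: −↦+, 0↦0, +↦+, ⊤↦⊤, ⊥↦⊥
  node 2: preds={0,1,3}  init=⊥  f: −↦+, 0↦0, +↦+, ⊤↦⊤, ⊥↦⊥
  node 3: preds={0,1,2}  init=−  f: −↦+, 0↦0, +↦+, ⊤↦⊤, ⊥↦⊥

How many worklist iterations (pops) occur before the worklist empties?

8

Iteration log — 8 steps:
  step 1. node 0  ⊔preds=−  new=+  old=⊥  +wl: 
  step 2. node 1  ⊔preds=⊤  new=⊤  old=⊥  +wl: 0
  step 3. node 2  ⊔preds=⊤  new=⊤  old=⊥  +wl: 1
  step 4. node 3  ⊔preds=⊤  new=⊤  old=−  +wl: 2
  step 5. node 0  ⊔preds=⊤  new=⊤  old=+  +wl: 3
  step 6. node 1  ⊔preds=⊤  new=⊤  stable
  step 7. node 2  ⊔preds=⊤  new=⊤  stable
  step 8. node 3  ⊔preds=⊤  new=⊤  stable

Least fixpoint reached:
  node 0: ⊤
  node 1: ⊤
  node 2: ⊤
  node 3: ⊤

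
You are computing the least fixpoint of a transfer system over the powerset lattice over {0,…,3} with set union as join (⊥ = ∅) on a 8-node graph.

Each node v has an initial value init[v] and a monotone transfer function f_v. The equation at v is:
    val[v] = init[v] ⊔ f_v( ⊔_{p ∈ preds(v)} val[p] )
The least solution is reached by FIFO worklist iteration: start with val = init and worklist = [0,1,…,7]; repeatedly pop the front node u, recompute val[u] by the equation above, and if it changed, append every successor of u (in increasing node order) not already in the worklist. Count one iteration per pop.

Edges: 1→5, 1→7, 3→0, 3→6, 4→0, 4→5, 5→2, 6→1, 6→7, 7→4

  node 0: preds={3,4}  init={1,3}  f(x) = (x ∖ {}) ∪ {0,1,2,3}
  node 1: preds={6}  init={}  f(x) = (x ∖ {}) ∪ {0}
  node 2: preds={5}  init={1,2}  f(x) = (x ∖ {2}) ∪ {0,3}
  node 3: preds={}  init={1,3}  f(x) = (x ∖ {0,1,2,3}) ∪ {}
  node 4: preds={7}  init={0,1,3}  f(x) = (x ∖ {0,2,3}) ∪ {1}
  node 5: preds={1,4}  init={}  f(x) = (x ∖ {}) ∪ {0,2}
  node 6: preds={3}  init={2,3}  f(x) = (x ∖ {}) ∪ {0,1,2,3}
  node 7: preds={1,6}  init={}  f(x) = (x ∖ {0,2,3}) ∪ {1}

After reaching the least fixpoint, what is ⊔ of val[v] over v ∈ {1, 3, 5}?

{0,1,2,3}

Iteration log — 13 steps:
  step 1. node 0  ⊔preds={0,1,3}  new={0,1,2,3}  old={1,3}  +wl: 
  step 2. node 1  ⊔preds={2,3}  new={0,2,3}  old={}  +wl: 
  step 3. node 2  ⊔preds={}  new={0,1,2,3}  old={1,2}  +wl: 
  step 4. node 3  ⊔preds={}  new={1,3}  stable
  step 5. node 4  ⊔preds={}  new={0,1,3}  stable
  step 6. node 5  ⊔preds={0,1,2,3}  new={0,1,2,3}  old={}  +wl: 2
  step 7. node 6  ⊔preds={1,3}  new={0,1,2,3}  old={2,3}  +wl: 1
  step 8. node 7  ⊔preds={0,1,2,3}  new={1}  old={}  +wl: 4
  step 9. node 2  ⊔preds={0,1,2,3}  new={0,1,2,3}  stable
  step 10. node 1  ⊔preds={0,1,2,3}  new={0,1,2,3}  old={0,2,3}  +wl: 5,7
  step 11. node 4  ⊔preds={1}  new={0,1,3}  stable
  step 12. node 5  ⊔preds={0,1,2,3}  new={0,1,2,3}  stable
  step 13. node 7  ⊔preds={0,1,2,3}  new={1}  stable

Least fixpoint reached:
  node 0: {0,1,2,3}
  node 1: {0,1,2,3}
  node 2: {0,1,2,3}
  node 3: {1,3}
  node 4: {0,1,3}
  node 5: {0,1,2,3}
  node 6: {0,1,2,3}
  node 7: {1}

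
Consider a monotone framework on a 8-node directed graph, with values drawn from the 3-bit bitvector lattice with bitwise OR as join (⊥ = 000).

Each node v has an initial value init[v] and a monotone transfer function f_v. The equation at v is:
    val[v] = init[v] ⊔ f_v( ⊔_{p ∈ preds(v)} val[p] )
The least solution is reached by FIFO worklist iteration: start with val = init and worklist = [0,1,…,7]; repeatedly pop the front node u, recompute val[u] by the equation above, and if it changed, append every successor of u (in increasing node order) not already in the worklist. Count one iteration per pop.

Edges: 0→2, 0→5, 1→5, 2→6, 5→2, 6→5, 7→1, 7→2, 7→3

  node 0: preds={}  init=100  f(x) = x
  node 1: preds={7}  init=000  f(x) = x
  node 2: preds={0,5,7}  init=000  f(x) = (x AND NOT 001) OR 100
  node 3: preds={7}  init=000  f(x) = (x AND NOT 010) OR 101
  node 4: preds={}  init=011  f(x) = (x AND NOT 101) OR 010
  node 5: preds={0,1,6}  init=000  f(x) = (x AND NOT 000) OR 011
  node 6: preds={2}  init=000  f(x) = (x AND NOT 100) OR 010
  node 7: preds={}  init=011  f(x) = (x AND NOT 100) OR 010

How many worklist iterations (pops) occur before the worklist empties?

Iteration log — 10 steps:
  step 1. node 0  ⊔preds=000  new=100  stable
  step 2. node 1  ⊔preds=011  new=011  old=000  +wl: 
  step 3. node 2  ⊔preds=111  new=110  old=000  +wl: 
  step 4. node 3  ⊔preds=011  new=101  old=000  +wl: 
  step 5. node 4  ⊔preds=000  new=011  stable
  step 6. node 5  ⊔preds=111  new=111  old=000  +wl: 2
  step 7. node 6  ⊔preds=110  new=010  old=000  +wl: 5
  step 8. node 7  ⊔preds=000  new=011  stable
  step 9. node 2  ⊔preds=111  new=110  stable
  step 10. node 5  ⊔preds=111  new=111  stable

Least fixpoint reached:
  node 0: 100
  node 1: 011
  node 2: 110
  node 3: 101
  node 4: 011
  node 5: 111
  node 6: 010
  node 7: 011

10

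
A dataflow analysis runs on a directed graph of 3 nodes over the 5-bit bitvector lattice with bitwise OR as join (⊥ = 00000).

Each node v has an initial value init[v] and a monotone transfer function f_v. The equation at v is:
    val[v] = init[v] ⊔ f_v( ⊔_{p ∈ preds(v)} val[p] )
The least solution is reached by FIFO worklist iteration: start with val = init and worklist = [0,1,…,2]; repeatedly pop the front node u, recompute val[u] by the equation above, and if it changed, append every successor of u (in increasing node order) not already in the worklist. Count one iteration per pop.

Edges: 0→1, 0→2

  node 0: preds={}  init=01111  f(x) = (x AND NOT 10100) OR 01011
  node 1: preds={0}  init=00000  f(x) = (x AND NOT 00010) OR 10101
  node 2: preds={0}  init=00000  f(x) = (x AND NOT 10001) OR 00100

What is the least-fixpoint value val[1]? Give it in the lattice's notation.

Worklist (3 pops):
  #1 pop 0: in=00000 → 01111 (no change)
  #2 pop 1: in=01111 → 11101 (was 00000); enqueue []
  #3 pop 2: in=01111 → 01110 (was 00000); enqueue []

Fixpoint:
  val[0] = 01111
  val[1] = 11101
  val[2] = 01110

11101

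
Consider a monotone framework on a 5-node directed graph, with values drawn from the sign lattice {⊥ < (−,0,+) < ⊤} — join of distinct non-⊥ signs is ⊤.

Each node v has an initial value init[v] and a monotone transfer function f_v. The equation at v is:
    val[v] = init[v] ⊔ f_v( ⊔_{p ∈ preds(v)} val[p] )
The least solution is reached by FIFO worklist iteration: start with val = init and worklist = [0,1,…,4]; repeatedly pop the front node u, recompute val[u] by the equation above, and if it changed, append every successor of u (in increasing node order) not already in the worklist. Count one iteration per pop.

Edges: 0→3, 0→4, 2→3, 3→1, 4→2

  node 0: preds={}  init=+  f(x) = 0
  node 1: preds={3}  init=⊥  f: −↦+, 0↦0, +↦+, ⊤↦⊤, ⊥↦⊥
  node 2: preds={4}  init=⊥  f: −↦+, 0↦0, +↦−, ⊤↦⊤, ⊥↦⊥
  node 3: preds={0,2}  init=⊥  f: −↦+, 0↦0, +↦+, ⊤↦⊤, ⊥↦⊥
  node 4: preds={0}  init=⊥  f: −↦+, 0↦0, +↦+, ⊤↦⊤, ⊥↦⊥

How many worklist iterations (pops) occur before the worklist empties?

8

Trace (8 dequeues):
  [1] u=0 | in ⊥ | out ⊤ | prev + | push {}
  [2] u=1 | in ⊥ | out ⊥ | ==
  [3] u=2 | in ⊥ | out ⊥ | ==
  [4] u=3 | in ⊤ | out ⊤ | prev ⊥ | push {1}
  [5] u=4 | in ⊤ | out ⊤ | prev ⊥ | push {2}
  [6] u=1 | in ⊤ | out ⊤ | prev ⊥ | push {}
  [7] u=2 | in ⊤ | out ⊤ | prev ⊥ | push {3}
  [8] u=3 | in ⊤ | out ⊤ | ==

Converged values:
  [0] ⊤
  [1] ⊤
  [2] ⊤
  [3] ⊤
  [4] ⊤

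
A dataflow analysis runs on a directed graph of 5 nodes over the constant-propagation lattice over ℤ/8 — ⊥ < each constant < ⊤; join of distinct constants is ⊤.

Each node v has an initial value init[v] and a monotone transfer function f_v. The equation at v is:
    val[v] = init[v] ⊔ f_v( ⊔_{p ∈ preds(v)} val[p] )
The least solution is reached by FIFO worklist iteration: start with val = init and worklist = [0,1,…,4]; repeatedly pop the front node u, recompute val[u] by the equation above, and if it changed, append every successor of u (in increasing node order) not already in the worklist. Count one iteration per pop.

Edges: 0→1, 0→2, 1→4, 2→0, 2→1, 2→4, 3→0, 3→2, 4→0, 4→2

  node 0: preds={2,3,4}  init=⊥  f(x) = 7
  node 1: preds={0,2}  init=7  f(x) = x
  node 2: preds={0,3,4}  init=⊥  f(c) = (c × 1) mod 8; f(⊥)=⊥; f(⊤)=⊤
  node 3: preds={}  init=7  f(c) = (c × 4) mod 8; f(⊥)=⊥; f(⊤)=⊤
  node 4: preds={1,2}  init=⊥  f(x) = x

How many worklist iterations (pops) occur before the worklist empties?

Trace (8 dequeues):
  [1] u=0 | in 7 | out 7 | prev ⊥ | push {}
  [2] u=1 | in 7 | out 7 | ==
  [3] u=2 | in 7 | out 7 | prev ⊥ | push {0,1}
  [4] u=3 | in ⊥ | out 7 | ==
  [5] u=4 | in 7 | out 7 | prev ⊥ | push {2}
  [6] u=0 | in 7 | out 7 | ==
  [7] u=1 | in 7 | out 7 | ==
  [8] u=2 | in 7 | out 7 | ==

Converged values:
  [0] 7
  [1] 7
  [2] 7
  [3] 7
  [4] 7

8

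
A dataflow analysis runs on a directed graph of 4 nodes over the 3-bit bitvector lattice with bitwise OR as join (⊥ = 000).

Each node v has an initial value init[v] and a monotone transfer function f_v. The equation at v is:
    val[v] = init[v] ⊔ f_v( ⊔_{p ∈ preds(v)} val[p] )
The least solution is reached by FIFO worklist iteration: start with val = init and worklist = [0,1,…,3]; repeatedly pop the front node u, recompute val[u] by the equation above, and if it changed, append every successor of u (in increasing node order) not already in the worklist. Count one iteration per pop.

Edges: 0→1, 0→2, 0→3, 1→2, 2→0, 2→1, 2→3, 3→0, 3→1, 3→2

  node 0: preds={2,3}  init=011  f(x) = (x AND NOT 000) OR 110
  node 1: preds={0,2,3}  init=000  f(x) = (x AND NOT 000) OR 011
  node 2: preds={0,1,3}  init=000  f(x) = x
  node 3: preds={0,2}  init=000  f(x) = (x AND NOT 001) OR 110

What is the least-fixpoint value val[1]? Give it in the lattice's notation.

Iteration log — 7 steps:
  step 1. node 0  ⊔preds=000  new=111  old=011  +wl: 
  step 2. node 1  ⊔preds=111  new=111  old=000  +wl: 
  step 3. node 2  ⊔preds=111  new=111  old=000  +wl: 0,1
  step 4. node 3  ⊔preds=111  new=110  old=000  +wl: 2
  step 5. node 0  ⊔preds=111  new=111  stable
  step 6. node 1  ⊔preds=111  new=111  stable
  step 7. node 2  ⊔preds=111  new=111  stable

Least fixpoint reached:
  node 0: 111
  node 1: 111
  node 2: 111
  node 3: 110

111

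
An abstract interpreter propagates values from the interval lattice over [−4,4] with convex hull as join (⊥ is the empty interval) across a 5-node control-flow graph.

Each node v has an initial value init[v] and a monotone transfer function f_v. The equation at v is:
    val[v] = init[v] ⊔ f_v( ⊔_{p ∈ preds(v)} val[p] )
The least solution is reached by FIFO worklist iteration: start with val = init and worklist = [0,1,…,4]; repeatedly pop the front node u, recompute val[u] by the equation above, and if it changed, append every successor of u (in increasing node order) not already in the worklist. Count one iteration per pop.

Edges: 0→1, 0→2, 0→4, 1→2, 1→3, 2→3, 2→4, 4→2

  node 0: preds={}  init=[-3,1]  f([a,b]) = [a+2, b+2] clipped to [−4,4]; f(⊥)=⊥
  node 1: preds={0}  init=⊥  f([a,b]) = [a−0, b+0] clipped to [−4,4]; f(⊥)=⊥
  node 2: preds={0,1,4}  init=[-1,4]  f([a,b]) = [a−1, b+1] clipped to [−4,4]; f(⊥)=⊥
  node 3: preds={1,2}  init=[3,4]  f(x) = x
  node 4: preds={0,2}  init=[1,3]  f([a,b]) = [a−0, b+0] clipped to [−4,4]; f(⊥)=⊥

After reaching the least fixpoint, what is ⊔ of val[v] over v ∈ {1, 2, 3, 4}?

Worklist (6 pops):
  #1 pop 0: in=⊥ → [-3,1] (no change)
  #2 pop 1: in=[-3,1] → [-3,1] (was ⊥); enqueue []
  #3 pop 2: in=[-3,3] → [-4,4] (was [-1,4]); enqueue []
  #4 pop 3: in=[-4,4] → [-4,4] (was [3,4]); enqueue []
  #5 pop 4: in=[-4,4] → [-4,4] (was [1,3]); enqueue [2]
  #6 pop 2: in=[-4,4] → [-4,4] (no change)

Fixpoint:
  val[0] = [-3,1]
  val[1] = [-3,1]
  val[2] = [-4,4]
  val[3] = [-4,4]
  val[4] = [-4,4]

[-4,4]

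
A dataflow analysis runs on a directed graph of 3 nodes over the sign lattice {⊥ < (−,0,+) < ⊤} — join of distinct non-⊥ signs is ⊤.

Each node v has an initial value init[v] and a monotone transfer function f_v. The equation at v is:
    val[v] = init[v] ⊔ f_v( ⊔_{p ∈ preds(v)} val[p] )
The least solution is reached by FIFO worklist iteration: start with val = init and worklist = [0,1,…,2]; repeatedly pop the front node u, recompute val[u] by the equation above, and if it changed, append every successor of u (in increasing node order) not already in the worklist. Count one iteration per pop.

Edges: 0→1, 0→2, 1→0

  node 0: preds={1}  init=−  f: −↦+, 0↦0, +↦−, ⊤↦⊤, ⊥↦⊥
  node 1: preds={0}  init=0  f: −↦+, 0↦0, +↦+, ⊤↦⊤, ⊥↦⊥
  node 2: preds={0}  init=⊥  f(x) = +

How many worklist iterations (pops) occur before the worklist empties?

Iteration log — 4 steps:
  step 1. node 0  ⊔preds=0  new=⊤  old=−  +wl: 
  step 2. node 1  ⊔preds=⊤  new=⊤  old=0  +wl: 0
  step 3. node 2  ⊔preds=⊤  new=+  old=⊥  +wl: 
  step 4. node 0  ⊔preds=⊤  new=⊤  stable

Least fixpoint reached:
  node 0: ⊤
  node 1: ⊤
  node 2: +

4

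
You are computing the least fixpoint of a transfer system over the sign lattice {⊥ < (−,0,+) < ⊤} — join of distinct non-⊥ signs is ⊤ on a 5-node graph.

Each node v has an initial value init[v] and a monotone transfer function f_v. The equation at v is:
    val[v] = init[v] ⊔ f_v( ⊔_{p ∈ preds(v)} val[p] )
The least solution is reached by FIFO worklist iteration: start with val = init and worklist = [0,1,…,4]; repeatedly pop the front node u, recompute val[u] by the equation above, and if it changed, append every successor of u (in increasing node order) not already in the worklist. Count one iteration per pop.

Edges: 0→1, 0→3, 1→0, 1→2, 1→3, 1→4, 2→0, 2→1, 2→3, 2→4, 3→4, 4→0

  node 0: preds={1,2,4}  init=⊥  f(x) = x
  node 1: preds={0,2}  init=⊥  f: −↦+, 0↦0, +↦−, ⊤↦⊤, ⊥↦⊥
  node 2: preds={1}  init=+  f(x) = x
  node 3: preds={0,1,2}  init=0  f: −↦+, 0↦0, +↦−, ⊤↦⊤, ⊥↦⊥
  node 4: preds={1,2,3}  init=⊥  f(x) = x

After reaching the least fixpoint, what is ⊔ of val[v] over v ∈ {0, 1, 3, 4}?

Worklist (11 pops):
  #1 pop 0: in=+ → + (was ⊥); enqueue []
  #2 pop 1: in=+ → − (was ⊥); enqueue [0]
  #3 pop 2: in=− → ⊤ (was +); enqueue [1]
  #4 pop 3: in=⊤ → ⊤ (was 0); enqueue []
  #5 pop 4: in=⊤ → ⊤ (was ⊥); enqueue []
  #6 pop 0: in=⊤ → ⊤ (was +); enqueue [3]
  #7 pop 1: in=⊤ → ⊤ (was −); enqueue [0,2,4]
  #8 pop 3: in=⊤ → ⊤ (no change)
  #9 pop 0: in=⊤ → ⊤ (no change)
  #10 pop 2: in=⊤ → ⊤ (no change)
  #11 pop 4: in=⊤ → ⊤ (no change)

Fixpoint:
  val[0] = ⊤
  val[1] = ⊤
  val[2] = ⊤
  val[3] = ⊤
  val[4] = ⊤

⊤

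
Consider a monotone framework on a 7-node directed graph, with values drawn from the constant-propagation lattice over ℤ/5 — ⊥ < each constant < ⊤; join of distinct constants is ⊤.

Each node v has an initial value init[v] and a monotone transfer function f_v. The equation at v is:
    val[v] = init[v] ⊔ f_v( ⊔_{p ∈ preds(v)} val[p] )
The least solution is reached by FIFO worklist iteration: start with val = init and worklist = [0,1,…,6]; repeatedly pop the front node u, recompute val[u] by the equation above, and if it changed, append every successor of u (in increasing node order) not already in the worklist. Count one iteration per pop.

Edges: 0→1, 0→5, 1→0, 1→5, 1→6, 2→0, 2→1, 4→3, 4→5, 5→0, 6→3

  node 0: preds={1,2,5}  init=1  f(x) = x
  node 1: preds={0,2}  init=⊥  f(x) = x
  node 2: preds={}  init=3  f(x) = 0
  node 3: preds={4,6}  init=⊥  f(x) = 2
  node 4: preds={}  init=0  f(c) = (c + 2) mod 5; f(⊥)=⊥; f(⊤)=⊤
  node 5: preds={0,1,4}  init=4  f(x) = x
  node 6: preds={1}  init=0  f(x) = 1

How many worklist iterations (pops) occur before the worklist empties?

Iteration log — 10 steps:
  step 1. node 0  ⊔preds=⊤  new=⊤  old=1  +wl: 
  step 2. node 1  ⊔preds=⊤  new=⊤  old=⊥  +wl: 0
  step 3. node 2  ⊔preds=⊥  new=⊤  old=3  +wl: 1
  step 4. node 3  ⊔preds=0  new=2  old=⊥  +wl: 
  step 5. node 4  ⊔preds=⊥  new=0  stable
  step 6. node 5  ⊔preds=⊤  new=⊤  old=4  +wl: 
  step 7. node 6  ⊔preds=⊤  new=⊤  old=0  +wl: 3
  step 8. node 0  ⊔preds=⊤  new=⊤  stable
  step 9. node 1  ⊔preds=⊤  new=⊤  stable
  step 10. node 3  ⊔preds=⊤  new=2  stable

Least fixpoint reached:
  node 0: ⊤
  node 1: ⊤
  node 2: ⊤
  node 3: 2
  node 4: 0
  node 5: ⊤
  node 6: ⊤

10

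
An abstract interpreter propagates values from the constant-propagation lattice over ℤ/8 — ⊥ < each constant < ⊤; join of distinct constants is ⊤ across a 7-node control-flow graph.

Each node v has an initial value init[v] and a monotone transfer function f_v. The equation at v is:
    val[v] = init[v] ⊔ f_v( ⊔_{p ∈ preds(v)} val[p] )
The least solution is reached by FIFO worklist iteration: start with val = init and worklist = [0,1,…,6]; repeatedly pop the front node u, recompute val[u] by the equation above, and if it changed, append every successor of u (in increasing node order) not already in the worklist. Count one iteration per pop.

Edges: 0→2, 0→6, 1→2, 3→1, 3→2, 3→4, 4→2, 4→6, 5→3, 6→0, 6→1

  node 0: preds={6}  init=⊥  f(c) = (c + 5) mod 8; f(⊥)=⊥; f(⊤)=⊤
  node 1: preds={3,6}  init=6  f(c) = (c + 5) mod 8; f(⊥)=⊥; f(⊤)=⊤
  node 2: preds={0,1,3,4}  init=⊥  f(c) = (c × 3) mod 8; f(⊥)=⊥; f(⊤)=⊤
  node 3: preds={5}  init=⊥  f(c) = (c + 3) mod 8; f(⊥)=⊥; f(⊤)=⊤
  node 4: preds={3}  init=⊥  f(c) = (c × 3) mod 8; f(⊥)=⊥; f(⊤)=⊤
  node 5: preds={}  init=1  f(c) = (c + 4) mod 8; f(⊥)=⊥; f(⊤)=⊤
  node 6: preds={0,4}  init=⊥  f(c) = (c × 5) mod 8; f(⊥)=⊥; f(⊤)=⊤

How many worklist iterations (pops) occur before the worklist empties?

16

Worklist (16 pops):
  #1 pop 0: in=⊥ → ⊥ (no change)
  #2 pop 1: in=⊥ → 6 (no change)
  #3 pop 2: in=6 → 2 (was ⊥); enqueue []
  #4 pop 3: in=1 → 4 (was ⊥); enqueue [1,2]
  #5 pop 4: in=4 → 4 (was ⊥); enqueue []
  #6 pop 5: in=⊥ → 1 (no change)
  #7 pop 6: in=4 → 4 (was ⊥); enqueue [0]
  #8 pop 1: in=4 → ⊤ (was 6); enqueue []
  #9 pop 2: in=⊤ → ⊤ (was 2); enqueue []
  #10 pop 0: in=4 → 1 (was ⊥); enqueue [2,6]
  #11 pop 2: in=⊤ → ⊤ (no change)
  #12 pop 6: in=⊤ → ⊤ (was 4); enqueue [0,1]
  #13 pop 0: in=⊤ → ⊤ (was 1); enqueue [2,6]
  #14 pop 1: in=⊤ → ⊤ (no change)
  #15 pop 2: in=⊤ → ⊤ (no change)
  #16 pop 6: in=⊤ → ⊤ (no change)

Fixpoint:
  val[0] = ⊤
  val[1] = ⊤
  val[2] = ⊤
  val[3] = 4
  val[4] = 4
  val[5] = 1
  val[6] = ⊤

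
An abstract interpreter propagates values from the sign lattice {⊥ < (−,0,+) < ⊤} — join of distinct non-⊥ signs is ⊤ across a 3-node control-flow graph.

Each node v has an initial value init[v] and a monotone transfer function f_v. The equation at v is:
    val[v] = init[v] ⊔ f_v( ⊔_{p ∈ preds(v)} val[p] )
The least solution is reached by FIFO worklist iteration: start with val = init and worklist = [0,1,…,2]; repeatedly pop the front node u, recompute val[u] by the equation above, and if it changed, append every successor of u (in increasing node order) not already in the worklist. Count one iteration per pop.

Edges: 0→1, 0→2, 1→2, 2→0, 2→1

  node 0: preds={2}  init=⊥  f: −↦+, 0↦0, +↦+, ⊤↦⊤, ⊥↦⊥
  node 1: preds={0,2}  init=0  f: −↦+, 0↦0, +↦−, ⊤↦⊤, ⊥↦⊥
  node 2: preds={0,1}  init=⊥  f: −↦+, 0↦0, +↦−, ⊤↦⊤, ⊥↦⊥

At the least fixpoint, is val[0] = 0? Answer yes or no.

yes

Trace (6 dequeues):
  [1] u=0 | in ⊥ | out ⊥ | ==
  [2] u=1 | in ⊥ | out 0 | ==
  [3] u=2 | in 0 | out 0 | prev ⊥ | push {0,1}
  [4] u=0 | in 0 | out 0 | prev ⊥ | push {2}
  [5] u=1 | in 0 | out 0 | ==
  [6] u=2 | in 0 | out 0 | ==

Converged values:
  [0] 0
  [1] 0
  [2] 0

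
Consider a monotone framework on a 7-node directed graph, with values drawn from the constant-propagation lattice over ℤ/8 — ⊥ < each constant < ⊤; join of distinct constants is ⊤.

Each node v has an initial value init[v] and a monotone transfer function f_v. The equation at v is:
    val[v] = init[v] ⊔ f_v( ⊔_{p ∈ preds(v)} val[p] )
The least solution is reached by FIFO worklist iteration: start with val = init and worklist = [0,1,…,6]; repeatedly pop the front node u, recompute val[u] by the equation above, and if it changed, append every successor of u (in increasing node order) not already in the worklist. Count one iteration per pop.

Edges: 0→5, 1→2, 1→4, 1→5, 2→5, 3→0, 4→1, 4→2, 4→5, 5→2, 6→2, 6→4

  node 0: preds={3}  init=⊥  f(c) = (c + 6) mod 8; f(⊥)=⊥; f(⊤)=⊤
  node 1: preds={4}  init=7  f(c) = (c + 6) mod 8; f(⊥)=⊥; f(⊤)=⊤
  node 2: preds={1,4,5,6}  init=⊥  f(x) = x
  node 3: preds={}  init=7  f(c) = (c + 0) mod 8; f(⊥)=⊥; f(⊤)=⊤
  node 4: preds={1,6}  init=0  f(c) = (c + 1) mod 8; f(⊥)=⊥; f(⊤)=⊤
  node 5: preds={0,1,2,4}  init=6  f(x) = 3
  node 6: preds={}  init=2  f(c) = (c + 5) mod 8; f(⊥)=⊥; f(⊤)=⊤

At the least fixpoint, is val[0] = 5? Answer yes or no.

Worklist (9 pops):
  #1 pop 0: in=7 → 5 (was ⊥); enqueue []
  #2 pop 1: in=0 → ⊤ (was 7); enqueue []
  #3 pop 2: in=⊤ → ⊤ (was ⊥); enqueue []
  #4 pop 3: in=⊥ → 7 (no change)
  #5 pop 4: in=⊤ → ⊤ (was 0); enqueue [1,2]
  #6 pop 5: in=⊤ → ⊤ (was 6); enqueue []
  #7 pop 6: in=⊥ → 2 (no change)
  #8 pop 1: in=⊤ → ⊤ (no change)
  #9 pop 2: in=⊤ → ⊤ (no change)

Fixpoint:
  val[0] = 5
  val[1] = ⊤
  val[2] = ⊤
  val[3] = 7
  val[4] = ⊤
  val[5] = ⊤
  val[6] = 2

yes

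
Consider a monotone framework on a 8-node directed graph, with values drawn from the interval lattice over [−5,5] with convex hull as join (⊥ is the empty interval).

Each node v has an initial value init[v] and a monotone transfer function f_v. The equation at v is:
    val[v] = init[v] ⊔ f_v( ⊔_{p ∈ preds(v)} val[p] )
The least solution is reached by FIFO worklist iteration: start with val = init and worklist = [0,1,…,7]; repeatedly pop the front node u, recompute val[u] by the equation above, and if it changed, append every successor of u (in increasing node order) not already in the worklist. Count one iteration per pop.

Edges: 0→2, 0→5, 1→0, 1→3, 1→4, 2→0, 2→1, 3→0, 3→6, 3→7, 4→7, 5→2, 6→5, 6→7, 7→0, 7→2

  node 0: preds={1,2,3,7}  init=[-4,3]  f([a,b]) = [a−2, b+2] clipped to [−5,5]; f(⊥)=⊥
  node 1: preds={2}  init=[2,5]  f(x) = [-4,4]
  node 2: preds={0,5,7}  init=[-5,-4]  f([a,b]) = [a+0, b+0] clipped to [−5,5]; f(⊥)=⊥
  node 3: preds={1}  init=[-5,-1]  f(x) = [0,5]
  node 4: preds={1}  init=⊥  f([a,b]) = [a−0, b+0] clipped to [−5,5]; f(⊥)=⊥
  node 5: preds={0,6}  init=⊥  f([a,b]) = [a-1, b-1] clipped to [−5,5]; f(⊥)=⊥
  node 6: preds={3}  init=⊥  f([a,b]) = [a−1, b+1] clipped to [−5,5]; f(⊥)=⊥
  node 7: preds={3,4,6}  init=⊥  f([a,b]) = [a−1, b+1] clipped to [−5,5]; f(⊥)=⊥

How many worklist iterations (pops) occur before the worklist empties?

Trace (12 dequeues):
  [1] u=0 | in [-5,5] | out [-5,5] | prev [-4,3] | push {}
  [2] u=1 | in [-5,-4] | out [-4,5] | prev [2,5] | push {0}
  [3] u=2 | in [-5,5] | out [-5,5] | prev [-5,-4] | push {1}
  [4] u=3 | in [-4,5] | out [-5,5] | prev [-5,-1] | push {}
  [5] u=4 | in [-4,5] | out [-4,5] | prev ⊥ | push {}
  [6] u=5 | in [-5,5] | out [-5,4] | prev ⊥ | push {2}
  [7] u=6 | in [-5,5] | out [-5,5] | prev ⊥ | push {5}
  [8] u=7 | in [-5,5] | out [-5,5] | prev ⊥ | push {}
  [9] u=0 | in [-5,5] | out [-5,5] | ==
  [10] u=1 | in [-5,5] | out [-4,5] | ==
  [11] u=2 | in [-5,5] | out [-5,5] | ==
  [12] u=5 | in [-5,5] | out [-5,4] | ==

Converged values:
  [0] [-5,5]
  [1] [-4,5]
  [2] [-5,5]
  [3] [-5,5]
  [4] [-4,5]
  [5] [-5,4]
  [6] [-5,5]
  [7] [-5,5]

12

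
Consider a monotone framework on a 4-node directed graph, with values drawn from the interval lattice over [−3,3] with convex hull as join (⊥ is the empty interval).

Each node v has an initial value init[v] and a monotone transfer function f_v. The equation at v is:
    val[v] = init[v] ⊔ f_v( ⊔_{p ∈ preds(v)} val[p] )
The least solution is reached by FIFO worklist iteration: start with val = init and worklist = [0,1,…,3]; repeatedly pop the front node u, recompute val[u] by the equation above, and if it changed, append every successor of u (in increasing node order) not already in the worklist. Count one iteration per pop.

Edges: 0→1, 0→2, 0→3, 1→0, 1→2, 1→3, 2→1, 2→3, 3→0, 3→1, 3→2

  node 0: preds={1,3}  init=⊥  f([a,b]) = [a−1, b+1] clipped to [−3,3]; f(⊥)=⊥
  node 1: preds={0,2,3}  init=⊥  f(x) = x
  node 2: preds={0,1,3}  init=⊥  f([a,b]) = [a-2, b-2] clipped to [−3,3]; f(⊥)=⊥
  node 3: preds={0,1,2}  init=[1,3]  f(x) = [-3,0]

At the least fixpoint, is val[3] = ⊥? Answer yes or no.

no

Iteration log — 10 steps:
  step 1. node 0  ⊔preds=[1,3]  new=[0,3]  old=⊥  +wl: 
  step 2. node 1  ⊔preds=[0,3]  new=[0,3]  old=⊥  +wl: 0
  step 3. node 2  ⊔preds=[0,3]  new=[-2,1]  old=⊥  +wl: 1
  step 4. node 3  ⊔preds=[-2,3]  new=[-3,3]  old=[1,3]  +wl: 2
  step 5. node 0  ⊔preds=[-3,3]  new=[-3,3]  old=[0,3]  +wl: 3
  step 6. node 1  ⊔preds=[-3,3]  new=[-3,3]  old=[0,3]  +wl: 0
  step 7. node 2  ⊔preds=[-3,3]  new=[-3,1]  old=[-2,1]  +wl: 1
  step 8. node 3  ⊔preds=[-3,3]  new=[-3,3]  stable
  step 9. node 0  ⊔preds=[-3,3]  new=[-3,3]  stable
  step 10. node 1  ⊔preds=[-3,3]  new=[-3,3]  stable

Least fixpoint reached:
  node 0: [-3,3]
  node 1: [-3,3]
  node 2: [-3,1]
  node 3: [-3,3]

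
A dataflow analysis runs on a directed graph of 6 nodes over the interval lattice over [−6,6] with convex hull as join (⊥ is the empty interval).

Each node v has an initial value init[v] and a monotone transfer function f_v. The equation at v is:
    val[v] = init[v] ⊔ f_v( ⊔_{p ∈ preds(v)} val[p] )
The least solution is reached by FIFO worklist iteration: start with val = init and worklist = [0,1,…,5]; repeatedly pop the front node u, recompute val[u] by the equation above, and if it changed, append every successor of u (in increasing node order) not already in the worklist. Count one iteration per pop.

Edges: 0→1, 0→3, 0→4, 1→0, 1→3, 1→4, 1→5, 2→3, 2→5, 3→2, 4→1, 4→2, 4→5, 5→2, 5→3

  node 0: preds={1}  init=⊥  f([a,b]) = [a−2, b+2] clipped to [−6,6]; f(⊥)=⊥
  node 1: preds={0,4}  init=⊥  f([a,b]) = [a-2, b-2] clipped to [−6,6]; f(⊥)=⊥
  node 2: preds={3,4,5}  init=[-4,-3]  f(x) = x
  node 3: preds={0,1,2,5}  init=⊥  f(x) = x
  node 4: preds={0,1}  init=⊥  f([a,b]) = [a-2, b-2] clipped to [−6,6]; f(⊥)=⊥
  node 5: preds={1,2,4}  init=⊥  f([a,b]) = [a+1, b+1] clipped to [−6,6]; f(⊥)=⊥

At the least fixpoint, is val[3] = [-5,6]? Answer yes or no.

Worklist (34 pops):
  #1 pop 0: in=⊥ → ⊥ (no change)
  #2 pop 1: in=⊥ → ⊥ (no change)
  #3 pop 2: in=⊥ → [-4,-3] (no change)
  #4 pop 3: in=[-4,-3] → [-4,-3] (was ⊥); enqueue [2]
  #5 pop 4: in=⊥ → ⊥ (no change)
  #6 pop 5: in=[-4,-3] → [-3,-2] (was ⊥); enqueue [3]
  #7 pop 2: in=[-4,-2] → [-4,-2] (was [-4,-3]); enqueue [5]
  #8 pop 3: in=[-4,-2] → [-4,-2] (was [-4,-3]); enqueue [2]
  #9 pop 5: in=[-4,-2] → [-3,-1] (was [-3,-2]); enqueue [3]
  #10 pop 2: in=[-4,-1] → [-4,-1] (was [-4,-2]); enqueue [5]
  #11 pop 3: in=[-4,-1] → [-4,-1] (was [-4,-2]); enqueue [2]
  #12 pop 5: in=[-4,-1] → [-3,0] (was [-3,-1]); enqueue [3]
  #13 pop 2: in=[-4,0] → [-4,0] (was [-4,-1]); enqueue [5]
  #14 pop 3: in=[-4,0] → [-4,0] (was [-4,-1]); enqueue [2]
  #15 pop 5: in=[-4,0] → [-3,1] (was [-3,0]); enqueue [3]
  #16 pop 2: in=[-4,1] → [-4,1] (was [-4,0]); enqueue [5]
  #17 pop 3: in=[-4,1] → [-4,1] (was [-4,0]); enqueue [2]
  #18 pop 5: in=[-4,1] → [-3,2] (was [-3,1]); enqueue [3]
  #19 pop 2: in=[-4,2] → [-4,2] (was [-4,1]); enqueue [5]
  #20 pop 3: in=[-4,2] → [-4,2] (was [-4,1]); enqueue [2]
  #21 pop 5: in=[-4,2] → [-3,3] (was [-3,2]); enqueue [3]
  #22 pop 2: in=[-4,3] → [-4,3] (was [-4,2]); enqueue [5]
  #23 pop 3: in=[-4,3] → [-4,3] (was [-4,2]); enqueue [2]
  #24 pop 5: in=[-4,3] → [-3,4] (was [-3,3]); enqueue [3]
  #25 pop 2: in=[-4,4] → [-4,4] (was [-4,3]); enqueue [5]
  #26 pop 3: in=[-4,4] → [-4,4] (was [-4,3]); enqueue [2]
  #27 pop 5: in=[-4,4] → [-3,5] (was [-3,4]); enqueue [3]
  #28 pop 2: in=[-4,5] → [-4,5] (was [-4,4]); enqueue [5]
  #29 pop 3: in=[-4,5] → [-4,5] (was [-4,4]); enqueue [2]
  #30 pop 5: in=[-4,5] → [-3,6] (was [-3,5]); enqueue [3]
  #31 pop 2: in=[-4,6] → [-4,6] (was [-4,5]); enqueue [5]
  #32 pop 3: in=[-4,6] → [-4,6] (was [-4,5]); enqueue [2]
  #33 pop 5: in=[-4,6] → [-3,6] (no change)
  #34 pop 2: in=[-4,6] → [-4,6] (no change)

Fixpoint:
  val[0] = ⊥
  val[1] = ⊥
  val[2] = [-4,6]
  val[3] = [-4,6]
  val[4] = ⊥
  val[5] = [-3,6]

no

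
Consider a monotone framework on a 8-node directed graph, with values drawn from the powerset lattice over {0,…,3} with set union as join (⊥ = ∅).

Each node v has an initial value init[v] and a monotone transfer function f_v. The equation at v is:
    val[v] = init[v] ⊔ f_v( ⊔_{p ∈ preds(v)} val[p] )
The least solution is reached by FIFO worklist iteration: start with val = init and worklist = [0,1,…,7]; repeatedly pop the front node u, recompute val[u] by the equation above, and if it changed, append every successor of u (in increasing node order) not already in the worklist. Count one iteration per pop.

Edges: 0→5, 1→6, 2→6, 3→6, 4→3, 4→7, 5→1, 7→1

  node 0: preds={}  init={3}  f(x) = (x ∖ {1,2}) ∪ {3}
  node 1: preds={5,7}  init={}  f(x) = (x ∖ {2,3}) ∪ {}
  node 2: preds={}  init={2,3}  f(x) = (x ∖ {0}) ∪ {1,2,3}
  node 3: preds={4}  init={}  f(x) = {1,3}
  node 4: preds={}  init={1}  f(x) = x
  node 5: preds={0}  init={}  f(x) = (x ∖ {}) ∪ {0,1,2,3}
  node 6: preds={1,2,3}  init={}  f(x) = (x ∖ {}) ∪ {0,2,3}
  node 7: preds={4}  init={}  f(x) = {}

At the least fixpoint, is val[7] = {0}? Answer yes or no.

no

Iteration log — 10 steps:
  step 1. node 0  ⊔preds={}  new={3}  stable
  step 2. node 1  ⊔preds={}  new={}  stable
  step 3. node 2  ⊔preds={}  new={1,2,3}  old={2,3}  +wl: 
  step 4. node 3  ⊔preds={1}  new={1,3}  old={}  +wl: 
  step 5. node 4  ⊔preds={}  new={1}  stable
  step 6. node 5  ⊔preds={3}  new={0,1,2,3}  old={}  +wl: 1
  step 7. node 6  ⊔preds={1,2,3}  new={0,1,2,3}  old={}  +wl: 
  step 8. node 7  ⊔preds={1}  new={}  stable
  step 9. node 1  ⊔preds={0,1,2,3}  new={0,1}  old={}  +wl: 6
  step 10. node 6  ⊔preds={0,1,2,3}  new={0,1,2,3}  stable

Least fixpoint reached:
  node 0: {3}
  node 1: {0,1}
  node 2: {1,2,3}
  node 3: {1,3}
  node 4: {1}
  node 5: {0,1,2,3}
  node 6: {0,1,2,3}
  node 7: {}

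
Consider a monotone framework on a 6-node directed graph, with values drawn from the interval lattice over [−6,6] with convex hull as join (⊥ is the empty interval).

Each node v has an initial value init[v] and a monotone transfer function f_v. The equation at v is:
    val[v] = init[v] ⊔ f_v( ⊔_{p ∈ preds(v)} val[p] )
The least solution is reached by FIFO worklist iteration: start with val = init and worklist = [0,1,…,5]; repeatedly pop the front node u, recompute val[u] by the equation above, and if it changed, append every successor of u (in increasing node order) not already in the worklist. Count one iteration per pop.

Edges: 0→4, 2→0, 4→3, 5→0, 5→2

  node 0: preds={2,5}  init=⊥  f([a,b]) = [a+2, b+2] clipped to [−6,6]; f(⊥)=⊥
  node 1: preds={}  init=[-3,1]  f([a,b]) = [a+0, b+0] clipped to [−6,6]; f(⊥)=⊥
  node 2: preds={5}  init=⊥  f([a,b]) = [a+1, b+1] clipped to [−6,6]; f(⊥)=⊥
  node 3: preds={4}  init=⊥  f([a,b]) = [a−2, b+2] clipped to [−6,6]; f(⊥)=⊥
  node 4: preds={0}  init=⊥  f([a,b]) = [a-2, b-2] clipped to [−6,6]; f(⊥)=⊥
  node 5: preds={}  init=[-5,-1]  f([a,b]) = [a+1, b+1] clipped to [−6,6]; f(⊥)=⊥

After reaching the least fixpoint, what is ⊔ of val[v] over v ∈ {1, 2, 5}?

[-5,1]

Trace (10 dequeues):
  [1] u=0 | in [-5,-1] | out [-3,1] | prev ⊥ | push {}
  [2] u=1 | in ⊥ | out [-3,1] | ==
  [3] u=2 | in [-5,-1] | out [-4,0] | prev ⊥ | push {0}
  [4] u=3 | in ⊥ | out ⊥ | ==
  [5] u=4 | in [-3,1] | out [-5,-1] | prev ⊥ | push {3}
  [6] u=5 | in ⊥ | out [-5,-1] | ==
  [7] u=0 | in [-5,0] | out [-3,2] | prev [-3,1] | push {4}
  [8] u=3 | in [-5,-1] | out [-6,1] | prev ⊥ | push {}
  [9] u=4 | in [-3,2] | out [-5,0] | prev [-5,-1] | push {3}
  [10] u=3 | in [-5,0] | out [-6,2] | prev [-6,1] | push {}

Converged values:
  [0] [-3,2]
  [1] [-3,1]
  [2] [-4,0]
  [3] [-6,2]
  [4] [-5,0]
  [5] [-5,-1]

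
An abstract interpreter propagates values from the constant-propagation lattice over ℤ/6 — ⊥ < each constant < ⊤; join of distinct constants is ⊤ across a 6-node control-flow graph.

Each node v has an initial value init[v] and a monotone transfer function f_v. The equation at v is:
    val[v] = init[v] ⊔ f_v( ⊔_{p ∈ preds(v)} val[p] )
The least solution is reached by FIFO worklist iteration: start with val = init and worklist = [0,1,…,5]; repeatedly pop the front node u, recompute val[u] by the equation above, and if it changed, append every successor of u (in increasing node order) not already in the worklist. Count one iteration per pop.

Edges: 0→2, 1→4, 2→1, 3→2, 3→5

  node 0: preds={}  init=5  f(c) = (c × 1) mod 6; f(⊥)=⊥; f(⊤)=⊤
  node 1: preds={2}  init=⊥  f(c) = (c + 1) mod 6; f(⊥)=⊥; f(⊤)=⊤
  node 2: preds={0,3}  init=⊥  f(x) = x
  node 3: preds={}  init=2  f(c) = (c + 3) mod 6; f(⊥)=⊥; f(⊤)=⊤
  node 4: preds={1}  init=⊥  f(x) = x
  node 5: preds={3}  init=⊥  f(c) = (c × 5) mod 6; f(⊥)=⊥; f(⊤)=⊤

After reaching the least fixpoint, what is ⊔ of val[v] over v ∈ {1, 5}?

⊤

Worklist (8 pops):
  #1 pop 0: in=⊥ → 5 (no change)
  #2 pop 1: in=⊥ → ⊥ (no change)
  #3 pop 2: in=⊤ → ⊤ (was ⊥); enqueue [1]
  #4 pop 3: in=⊥ → 2 (no change)
  #5 pop 4: in=⊥ → ⊥ (no change)
  #6 pop 5: in=2 → 4 (was ⊥); enqueue []
  #7 pop 1: in=⊤ → ⊤ (was ⊥); enqueue [4]
  #8 pop 4: in=⊤ → ⊤ (was ⊥); enqueue []

Fixpoint:
  val[0] = 5
  val[1] = ⊤
  val[2] = ⊤
  val[3] = 2
  val[4] = ⊤
  val[5] = 4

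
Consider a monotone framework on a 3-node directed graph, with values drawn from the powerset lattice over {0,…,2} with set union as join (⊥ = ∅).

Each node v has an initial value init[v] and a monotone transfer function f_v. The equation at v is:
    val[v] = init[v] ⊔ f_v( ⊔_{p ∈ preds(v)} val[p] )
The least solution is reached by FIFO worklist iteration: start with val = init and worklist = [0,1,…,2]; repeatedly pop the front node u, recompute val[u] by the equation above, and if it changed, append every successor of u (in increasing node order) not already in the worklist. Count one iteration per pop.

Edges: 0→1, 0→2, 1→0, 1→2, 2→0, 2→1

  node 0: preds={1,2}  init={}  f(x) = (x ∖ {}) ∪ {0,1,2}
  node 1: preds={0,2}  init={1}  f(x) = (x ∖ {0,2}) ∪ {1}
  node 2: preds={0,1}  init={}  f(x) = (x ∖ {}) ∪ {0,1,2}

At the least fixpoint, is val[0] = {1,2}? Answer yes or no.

Worklist (5 pops):
  #1 pop 0: in={1} → {0,1,2} (was {}); enqueue []
  #2 pop 1: in={0,1,2} → {1} (no change)
  #3 pop 2: in={0,1,2} → {0,1,2} (was {}); enqueue [0,1]
  #4 pop 0: in={0,1,2} → {0,1,2} (no change)
  #5 pop 1: in={0,1,2} → {1} (no change)

Fixpoint:
  val[0] = {0,1,2}
  val[1] = {1}
  val[2] = {0,1,2}

no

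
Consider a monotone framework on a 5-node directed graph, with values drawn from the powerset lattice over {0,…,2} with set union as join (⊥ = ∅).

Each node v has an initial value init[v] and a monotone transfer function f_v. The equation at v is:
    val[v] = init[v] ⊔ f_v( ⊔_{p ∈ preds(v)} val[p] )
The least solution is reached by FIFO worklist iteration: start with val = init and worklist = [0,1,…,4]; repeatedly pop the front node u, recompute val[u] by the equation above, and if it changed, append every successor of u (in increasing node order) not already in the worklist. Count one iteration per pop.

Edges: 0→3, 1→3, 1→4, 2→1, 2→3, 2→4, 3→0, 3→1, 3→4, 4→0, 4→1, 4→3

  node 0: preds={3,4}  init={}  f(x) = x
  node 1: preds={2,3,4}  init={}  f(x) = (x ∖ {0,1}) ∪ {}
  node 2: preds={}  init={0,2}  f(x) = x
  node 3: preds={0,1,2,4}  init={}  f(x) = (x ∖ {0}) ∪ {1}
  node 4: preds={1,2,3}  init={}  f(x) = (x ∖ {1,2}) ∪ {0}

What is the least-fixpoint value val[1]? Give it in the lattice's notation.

{2}

Worklist (8 pops):
  #1 pop 0: in={} → {} (no change)
  #2 pop 1: in={0,2} → {2} (was {}); enqueue []
  #3 pop 2: in={} → {0,2} (no change)
  #4 pop 3: in={0,2} → {1,2} (was {}); enqueue [0,1]
  #5 pop 4: in={0,1,2} → {0} (was {}); enqueue [3]
  #6 pop 0: in={0,1,2} → {0,1,2} (was {}); enqueue []
  #7 pop 1: in={0,1,2} → {2} (no change)
  #8 pop 3: in={0,1,2} → {1,2} (no change)

Fixpoint:
  val[0] = {0,1,2}
  val[1] = {2}
  val[2] = {0,2}
  val[3] = {1,2}
  val[4] = {0}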